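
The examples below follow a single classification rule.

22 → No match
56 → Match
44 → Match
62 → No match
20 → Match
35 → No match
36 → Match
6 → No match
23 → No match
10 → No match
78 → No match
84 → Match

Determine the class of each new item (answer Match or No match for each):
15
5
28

No match, No match, Match

Rule: multiple of 4. This holds for each 'Match' example and fails for each 'No match' one.
15 → 15 = 4·3 + 3 → No match. 5 → 5 = 4·1 + 1 → No match. 28 → 28 = 4·7 → Match.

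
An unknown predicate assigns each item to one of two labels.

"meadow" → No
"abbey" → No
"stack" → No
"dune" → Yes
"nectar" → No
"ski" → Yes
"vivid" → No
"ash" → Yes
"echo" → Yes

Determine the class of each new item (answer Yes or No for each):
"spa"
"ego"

Yes, Yes

One predicate separates the groups cleanly: length ≤ 4.
Yes: "spa", since length 3.
Yes: "ego", since length 3.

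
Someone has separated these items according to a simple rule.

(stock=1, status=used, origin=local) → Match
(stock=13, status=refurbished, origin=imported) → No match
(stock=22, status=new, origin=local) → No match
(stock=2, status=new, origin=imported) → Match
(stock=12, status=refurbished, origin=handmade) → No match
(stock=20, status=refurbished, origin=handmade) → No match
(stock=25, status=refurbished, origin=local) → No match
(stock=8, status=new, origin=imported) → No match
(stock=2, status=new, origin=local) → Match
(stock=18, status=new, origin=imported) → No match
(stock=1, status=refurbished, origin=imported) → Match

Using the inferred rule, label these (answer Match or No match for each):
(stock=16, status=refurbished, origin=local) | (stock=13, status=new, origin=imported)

All 'Match' examples share one property — stock ≤ 2 — and every 'No match' example lacks it.
(stock=16, status=refurbished, origin=local): stock = 16 — does not satisfy this, so No match.
(stock=13, status=new, origin=imported): stock = 13 — does not satisfy this, so No match.

No match, No match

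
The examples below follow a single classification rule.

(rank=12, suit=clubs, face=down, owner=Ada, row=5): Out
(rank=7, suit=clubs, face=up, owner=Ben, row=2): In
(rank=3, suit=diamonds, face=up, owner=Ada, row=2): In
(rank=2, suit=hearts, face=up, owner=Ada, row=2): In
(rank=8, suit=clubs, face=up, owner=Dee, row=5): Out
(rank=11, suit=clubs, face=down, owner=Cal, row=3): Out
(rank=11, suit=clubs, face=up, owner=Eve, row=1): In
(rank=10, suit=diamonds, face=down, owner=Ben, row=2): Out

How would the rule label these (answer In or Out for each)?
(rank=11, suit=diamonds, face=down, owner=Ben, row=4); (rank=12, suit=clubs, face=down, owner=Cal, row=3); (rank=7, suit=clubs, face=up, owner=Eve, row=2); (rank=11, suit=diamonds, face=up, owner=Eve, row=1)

Out, Out, In, In

All 'In' examples share one property — face is up AND row ≤ 2 — and every 'Out' example lacks it.
(rank=11, suit=diamonds, face=down, owner=Ben, row=4): face is down, row = 4, does not pass → Out. (rank=12, suit=clubs, face=down, owner=Cal, row=3): face is down, row = 3, does not pass → Out. (rank=7, suit=clubs, face=up, owner=Eve, row=2): face is up, row = 2, matches → In. (rank=11, suit=diamonds, face=up, owner=Eve, row=1): face is up, row = 1, matches → In.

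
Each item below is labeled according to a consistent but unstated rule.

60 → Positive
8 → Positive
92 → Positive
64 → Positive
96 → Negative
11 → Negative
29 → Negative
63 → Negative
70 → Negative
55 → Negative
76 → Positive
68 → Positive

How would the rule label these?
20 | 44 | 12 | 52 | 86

Positive, Positive, Positive, Positive, Negative

The rule appears to be: multiple of 4 AND at most 92.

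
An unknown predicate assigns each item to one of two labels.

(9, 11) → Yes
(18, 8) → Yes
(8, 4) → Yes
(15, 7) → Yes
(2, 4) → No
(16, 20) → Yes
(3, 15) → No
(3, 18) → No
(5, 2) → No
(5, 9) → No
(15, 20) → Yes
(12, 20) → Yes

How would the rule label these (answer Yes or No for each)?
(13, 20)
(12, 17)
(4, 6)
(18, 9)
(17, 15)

Yes, Yes, No, Yes, Yes

A rule that fits every label: first ≥ 7 — true of each 'Yes' example, false of each 'No' one.
(13, 20) → first 13 → Yes. (12, 17) → first 12 → Yes. (4, 6) → first 4 → No. (18, 9) → first 18 → Yes. (17, 15) → first 17 → Yes.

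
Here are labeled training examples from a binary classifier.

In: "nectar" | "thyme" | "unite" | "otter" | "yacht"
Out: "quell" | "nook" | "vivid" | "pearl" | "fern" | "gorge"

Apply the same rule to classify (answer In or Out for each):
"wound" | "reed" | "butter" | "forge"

Comparing the two groups points to one rule — contains 't'.
"wound": no 't', lacks this property → Out.
"reed": no 't', lacks this property → Out.
"butter": has 't', satisfies this → In.
"forge": no 't', lacks this property → Out.

Out, Out, In, Out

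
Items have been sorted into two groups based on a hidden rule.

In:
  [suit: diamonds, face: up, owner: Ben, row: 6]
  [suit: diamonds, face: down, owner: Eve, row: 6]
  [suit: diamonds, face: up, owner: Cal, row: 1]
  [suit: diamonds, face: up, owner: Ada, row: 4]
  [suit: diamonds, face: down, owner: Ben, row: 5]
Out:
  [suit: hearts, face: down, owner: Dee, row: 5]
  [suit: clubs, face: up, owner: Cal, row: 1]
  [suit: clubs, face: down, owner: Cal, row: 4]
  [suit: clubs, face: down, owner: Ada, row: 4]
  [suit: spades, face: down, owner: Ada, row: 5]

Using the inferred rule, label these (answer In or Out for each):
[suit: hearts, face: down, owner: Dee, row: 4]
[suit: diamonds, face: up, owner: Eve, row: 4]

The distinguishing property — suit is diamonds — holds for all the 'In' cases and none of the 'Out' cases.
[suit: hearts, face: down, owner: Dee, row: 4]: Out (suit is hearts). [suit: diamonds, face: up, owner: Eve, row: 4]: In (suit is diamonds).

Out, In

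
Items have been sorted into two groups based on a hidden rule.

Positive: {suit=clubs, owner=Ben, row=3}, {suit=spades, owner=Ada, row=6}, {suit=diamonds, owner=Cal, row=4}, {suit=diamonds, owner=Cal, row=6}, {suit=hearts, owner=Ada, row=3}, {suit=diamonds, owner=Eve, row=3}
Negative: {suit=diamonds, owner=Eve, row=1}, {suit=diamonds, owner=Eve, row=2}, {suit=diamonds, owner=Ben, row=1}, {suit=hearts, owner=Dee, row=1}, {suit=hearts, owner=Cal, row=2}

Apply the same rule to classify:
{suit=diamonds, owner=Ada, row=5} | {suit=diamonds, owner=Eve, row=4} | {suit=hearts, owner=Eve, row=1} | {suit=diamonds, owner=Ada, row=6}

Positive, Positive, Negative, Positive

Every 'Positive' example satisfies: row ≥ 3. None of the 'Negative' examples do.
{suit=diamonds, owner=Ada, row=5} → row = 5 → Positive.
{suit=diamonds, owner=Eve, row=4} → row = 4 → Positive.
{suit=hearts, owner=Eve, row=1} → row = 1 → Negative.
{suit=diamonds, owner=Ada, row=6} → row = 6 → Positive.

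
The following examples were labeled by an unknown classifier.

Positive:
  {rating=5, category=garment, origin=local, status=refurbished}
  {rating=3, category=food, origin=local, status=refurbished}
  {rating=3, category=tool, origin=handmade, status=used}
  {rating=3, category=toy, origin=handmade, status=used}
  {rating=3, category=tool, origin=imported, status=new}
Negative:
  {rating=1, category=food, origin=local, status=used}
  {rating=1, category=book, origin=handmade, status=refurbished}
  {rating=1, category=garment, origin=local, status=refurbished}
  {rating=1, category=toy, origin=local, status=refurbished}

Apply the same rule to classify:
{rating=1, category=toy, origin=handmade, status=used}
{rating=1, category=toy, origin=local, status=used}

'Positive' ⟺ rating ≥ 3.

Negative, Negative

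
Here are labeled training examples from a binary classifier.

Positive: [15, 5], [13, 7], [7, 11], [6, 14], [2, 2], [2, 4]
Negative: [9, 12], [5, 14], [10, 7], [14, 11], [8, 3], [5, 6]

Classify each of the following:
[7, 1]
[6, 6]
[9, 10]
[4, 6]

Positive, Positive, Negative, Positive

Looking at the examples, the only property every 'Positive' case has and every 'Negative' case lacks is: sum is even.
Positive: [7, 1], since 7+1 = 8.
Positive: [6, 6], since 6+6 = 12.
Negative: [9, 10], since 9+10 = 19.
Positive: [4, 6], since 4+6 = 10.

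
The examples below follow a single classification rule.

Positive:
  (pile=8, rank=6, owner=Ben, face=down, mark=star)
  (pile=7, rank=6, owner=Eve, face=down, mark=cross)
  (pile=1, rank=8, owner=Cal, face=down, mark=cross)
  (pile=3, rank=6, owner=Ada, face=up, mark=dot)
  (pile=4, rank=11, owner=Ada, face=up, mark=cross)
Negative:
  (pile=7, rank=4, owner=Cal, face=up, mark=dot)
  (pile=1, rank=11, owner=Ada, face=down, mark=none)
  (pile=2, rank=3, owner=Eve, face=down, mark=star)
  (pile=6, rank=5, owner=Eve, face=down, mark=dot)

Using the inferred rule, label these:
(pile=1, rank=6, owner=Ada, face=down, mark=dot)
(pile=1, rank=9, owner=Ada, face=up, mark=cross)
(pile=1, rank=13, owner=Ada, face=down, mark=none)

Positive, Positive, Negative

Every 'Positive' example satisfies: mark is cross OR rank = 6. None of the 'Negative' examples do.
(pile=1, rank=6, owner=Ada, face=down, mark=dot) — mark is dot, rank = 6, hence Positive. (pile=1, rank=9, owner=Ada, face=up, mark=cross) — mark is cross, rank = 9, hence Positive. (pile=1, rank=13, owner=Ada, face=down, mark=none) — mark is none, rank = 13, hence Negative.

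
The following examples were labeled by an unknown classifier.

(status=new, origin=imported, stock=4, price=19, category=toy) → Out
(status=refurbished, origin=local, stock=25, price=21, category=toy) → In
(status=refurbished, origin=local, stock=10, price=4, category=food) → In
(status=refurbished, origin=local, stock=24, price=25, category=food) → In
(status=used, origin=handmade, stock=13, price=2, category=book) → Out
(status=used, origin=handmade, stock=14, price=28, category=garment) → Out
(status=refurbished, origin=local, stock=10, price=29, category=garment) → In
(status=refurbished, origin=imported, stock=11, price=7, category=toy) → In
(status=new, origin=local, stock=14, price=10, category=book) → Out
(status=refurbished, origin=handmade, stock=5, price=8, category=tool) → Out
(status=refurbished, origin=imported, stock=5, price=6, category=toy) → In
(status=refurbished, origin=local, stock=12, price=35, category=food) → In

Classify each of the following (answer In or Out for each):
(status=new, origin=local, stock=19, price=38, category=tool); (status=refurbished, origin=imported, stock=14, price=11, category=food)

'In' ⟺ status is refurbished AND price ≠ 8.
Out: (status=new, origin=local, stock=19, price=38, category=tool), since status is new, price = 38. In: (status=refurbished, origin=imported, stock=14, price=11, category=food), since status is refurbished, price = 11.

Out, In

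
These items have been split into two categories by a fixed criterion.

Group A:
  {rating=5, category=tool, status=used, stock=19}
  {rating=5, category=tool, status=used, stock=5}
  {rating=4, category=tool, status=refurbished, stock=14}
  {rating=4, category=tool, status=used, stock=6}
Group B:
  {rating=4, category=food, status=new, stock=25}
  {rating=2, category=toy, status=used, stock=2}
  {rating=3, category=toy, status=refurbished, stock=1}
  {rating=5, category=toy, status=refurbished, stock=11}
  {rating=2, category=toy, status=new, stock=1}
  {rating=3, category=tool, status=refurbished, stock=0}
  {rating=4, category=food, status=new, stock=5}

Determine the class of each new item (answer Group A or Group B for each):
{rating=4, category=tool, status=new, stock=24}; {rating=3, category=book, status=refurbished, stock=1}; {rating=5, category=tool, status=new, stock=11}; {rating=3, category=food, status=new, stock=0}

Group A, Group B, Group A, Group B

The classifier is using: category is tool AND stock ≥ 1.
{rating=4, category=tool, status=new, stock=24}: category is tool, stock = 24, qualifies → Group A.
{rating=3, category=book, status=refurbished, stock=1}: category is book, stock = 1, does not fit → Group B.
{rating=5, category=tool, status=new, stock=11}: category is tool, stock = 11, qualifies → Group A.
{rating=3, category=food, status=new, stock=0}: category is food, stock = 0, does not fit → Group B.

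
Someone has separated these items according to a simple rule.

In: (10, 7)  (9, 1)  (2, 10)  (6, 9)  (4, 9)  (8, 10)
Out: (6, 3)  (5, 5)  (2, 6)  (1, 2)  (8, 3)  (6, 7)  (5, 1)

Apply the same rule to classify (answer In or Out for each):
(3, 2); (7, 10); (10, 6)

One predicate separates the groups cleanly: max ≥ 9.
(3, 2) — max 3, hence Out.
(7, 10) — max 10, hence In.
(10, 6) — max 10, hence In.

Out, In, In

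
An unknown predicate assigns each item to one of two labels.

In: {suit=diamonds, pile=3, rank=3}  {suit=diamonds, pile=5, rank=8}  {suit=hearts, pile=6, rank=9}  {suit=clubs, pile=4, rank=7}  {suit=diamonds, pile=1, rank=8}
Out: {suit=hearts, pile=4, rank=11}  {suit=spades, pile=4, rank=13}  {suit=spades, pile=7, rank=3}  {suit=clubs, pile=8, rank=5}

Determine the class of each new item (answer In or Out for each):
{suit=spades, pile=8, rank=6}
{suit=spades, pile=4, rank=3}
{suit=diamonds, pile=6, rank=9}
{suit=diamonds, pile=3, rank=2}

The rule appears to be: rank ≤ 9 AND pile ≤ 6.

Out, In, In, In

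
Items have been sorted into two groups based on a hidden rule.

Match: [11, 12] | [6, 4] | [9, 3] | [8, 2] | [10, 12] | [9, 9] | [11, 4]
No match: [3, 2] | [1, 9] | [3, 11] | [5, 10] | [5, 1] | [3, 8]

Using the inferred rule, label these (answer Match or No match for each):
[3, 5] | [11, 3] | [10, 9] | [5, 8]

No match, Match, Match, No match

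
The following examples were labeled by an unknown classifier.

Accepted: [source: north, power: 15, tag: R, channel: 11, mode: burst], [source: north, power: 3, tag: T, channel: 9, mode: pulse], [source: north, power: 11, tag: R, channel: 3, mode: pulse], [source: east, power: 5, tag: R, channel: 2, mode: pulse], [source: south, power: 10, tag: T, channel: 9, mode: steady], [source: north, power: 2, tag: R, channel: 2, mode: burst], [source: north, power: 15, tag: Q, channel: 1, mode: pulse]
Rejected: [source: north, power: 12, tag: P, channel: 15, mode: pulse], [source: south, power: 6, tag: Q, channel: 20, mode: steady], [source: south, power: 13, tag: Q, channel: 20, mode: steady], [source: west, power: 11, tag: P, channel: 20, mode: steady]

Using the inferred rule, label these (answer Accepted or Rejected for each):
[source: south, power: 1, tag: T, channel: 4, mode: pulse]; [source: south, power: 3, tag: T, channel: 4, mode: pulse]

Accepted, Accepted

The common property of the 'Accepted' items is: channel ≤ 11. No 'Rejected' item has it.
Accepted: [source: south, power: 1, tag: T, channel: 4, mode: pulse], since channel = 4.
Accepted: [source: south, power: 3, tag: T, channel: 4, mode: pulse], since channel = 4.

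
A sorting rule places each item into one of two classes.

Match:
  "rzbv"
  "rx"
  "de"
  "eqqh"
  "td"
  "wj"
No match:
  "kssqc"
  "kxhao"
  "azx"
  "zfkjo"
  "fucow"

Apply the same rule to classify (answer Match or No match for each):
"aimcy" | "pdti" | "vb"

No match, Match, Match

Checking candidate rules against both groups, what survives is: even length.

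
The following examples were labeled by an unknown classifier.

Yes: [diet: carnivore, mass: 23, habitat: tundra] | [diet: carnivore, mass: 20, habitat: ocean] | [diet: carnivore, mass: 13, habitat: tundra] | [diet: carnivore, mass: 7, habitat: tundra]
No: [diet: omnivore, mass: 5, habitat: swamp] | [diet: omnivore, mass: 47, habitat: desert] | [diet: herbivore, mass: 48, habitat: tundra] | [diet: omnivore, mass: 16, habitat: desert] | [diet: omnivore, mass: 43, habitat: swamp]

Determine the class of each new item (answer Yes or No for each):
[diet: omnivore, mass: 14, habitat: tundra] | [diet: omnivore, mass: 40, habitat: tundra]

No, No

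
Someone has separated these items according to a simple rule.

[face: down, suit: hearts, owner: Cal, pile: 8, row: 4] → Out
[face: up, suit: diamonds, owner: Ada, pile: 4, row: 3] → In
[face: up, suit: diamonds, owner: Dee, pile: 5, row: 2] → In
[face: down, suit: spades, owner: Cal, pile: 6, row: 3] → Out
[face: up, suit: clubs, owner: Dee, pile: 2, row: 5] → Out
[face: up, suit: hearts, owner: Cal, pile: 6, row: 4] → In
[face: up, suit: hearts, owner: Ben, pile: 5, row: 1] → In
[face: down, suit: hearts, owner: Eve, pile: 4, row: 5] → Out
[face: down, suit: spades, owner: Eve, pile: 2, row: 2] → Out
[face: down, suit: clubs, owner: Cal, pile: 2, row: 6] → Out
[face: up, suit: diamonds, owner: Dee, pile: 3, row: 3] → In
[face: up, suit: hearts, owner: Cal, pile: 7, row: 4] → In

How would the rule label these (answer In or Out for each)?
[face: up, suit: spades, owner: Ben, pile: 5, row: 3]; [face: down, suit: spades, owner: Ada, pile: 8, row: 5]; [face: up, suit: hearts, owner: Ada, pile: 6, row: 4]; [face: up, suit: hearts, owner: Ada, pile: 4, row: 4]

'In' ⟺ face is up AND row ≤ 4.
[face: up, suit: spades, owner: Ben, pile: 5, row: 3] → face is up, row = 3 → In.
[face: down, suit: spades, owner: Ada, pile: 8, row: 5] → face is down, row = 5 → Out.
[face: up, suit: hearts, owner: Ada, pile: 6, row: 4] → face is up, row = 4 → In.
[face: up, suit: hearts, owner: Ada, pile: 4, row: 4] → face is up, row = 4 → In.

In, Out, In, In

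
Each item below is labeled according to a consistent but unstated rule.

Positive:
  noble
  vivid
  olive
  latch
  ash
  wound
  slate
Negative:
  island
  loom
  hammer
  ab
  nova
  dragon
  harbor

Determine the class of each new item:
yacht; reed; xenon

Rule: odd length. This holds for each 'Positive' example and fails for each 'Negative' one.
yacht — length 5, hence Positive.
reed — length 4, hence Negative.
xenon — length 5, hence Positive.

Positive, Negative, Positive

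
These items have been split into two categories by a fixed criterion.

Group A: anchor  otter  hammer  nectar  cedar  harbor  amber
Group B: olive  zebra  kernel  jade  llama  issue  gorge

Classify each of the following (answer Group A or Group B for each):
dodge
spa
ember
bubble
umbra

Group B, Group B, Group A, Group B, Group B

All 'Group A' examples share one property — ends with 'r' — and every 'Group B' example lacks it.
dodge: ends with 'e' — doesn't match, so Group B.
spa: ends with 'a' — doesn't match, so Group B.
ember: ends with 'r' — qualifies, so Group A.
bubble: ends with 'e' — doesn't match, so Group B.
umbra: ends with 'a' — doesn't match, so Group B.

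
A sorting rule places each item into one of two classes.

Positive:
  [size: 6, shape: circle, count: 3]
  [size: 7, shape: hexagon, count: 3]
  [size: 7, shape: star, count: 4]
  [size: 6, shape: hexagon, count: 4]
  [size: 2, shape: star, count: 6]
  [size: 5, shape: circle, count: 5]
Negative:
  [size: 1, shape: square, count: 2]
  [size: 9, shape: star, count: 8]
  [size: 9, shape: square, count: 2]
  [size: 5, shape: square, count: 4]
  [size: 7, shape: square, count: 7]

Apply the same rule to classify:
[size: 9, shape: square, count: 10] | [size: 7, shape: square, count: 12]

One predicate separates the groups cleanly: shape is not square AND size ≤ 7.
[size: 9, shape: square, count: 10] → shape is square, size = 9 → Negative.
[size: 7, shape: square, count: 12] → shape is square, size = 7 → Negative.

Negative, Negative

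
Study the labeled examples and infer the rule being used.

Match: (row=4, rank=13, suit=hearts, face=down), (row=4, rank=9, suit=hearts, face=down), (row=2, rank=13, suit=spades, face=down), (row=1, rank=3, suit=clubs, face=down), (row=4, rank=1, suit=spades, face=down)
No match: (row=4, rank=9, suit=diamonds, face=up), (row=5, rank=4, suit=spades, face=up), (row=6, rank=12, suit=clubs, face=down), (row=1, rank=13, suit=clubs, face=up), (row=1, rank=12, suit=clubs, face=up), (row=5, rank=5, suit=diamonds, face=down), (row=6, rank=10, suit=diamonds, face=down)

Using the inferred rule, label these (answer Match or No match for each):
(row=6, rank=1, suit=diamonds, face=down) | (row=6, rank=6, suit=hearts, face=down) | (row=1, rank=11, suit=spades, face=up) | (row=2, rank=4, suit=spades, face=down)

No match, No match, No match, Match

A rule that fits every label: face is down AND row ≤ 4 — true of each 'Match' example, false of each 'No match' one.
(row=6, rank=1, suit=diamonds, face=down): No match (face is down, row = 6). (row=6, rank=6, suit=hearts, face=down): No match (face is down, row = 6). (row=1, rank=11, suit=spades, face=up): No match (face is up, row = 1). (row=2, rank=4, suit=spades, face=down): Match (face is down, row = 2).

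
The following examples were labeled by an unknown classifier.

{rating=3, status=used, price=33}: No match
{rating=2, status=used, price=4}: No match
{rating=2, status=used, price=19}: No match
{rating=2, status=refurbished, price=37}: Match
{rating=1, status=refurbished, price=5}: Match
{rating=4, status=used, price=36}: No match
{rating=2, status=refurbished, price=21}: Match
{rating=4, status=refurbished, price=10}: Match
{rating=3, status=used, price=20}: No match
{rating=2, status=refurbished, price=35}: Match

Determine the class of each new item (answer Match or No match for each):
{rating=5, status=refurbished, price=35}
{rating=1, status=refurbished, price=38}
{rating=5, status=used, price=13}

The common property of the 'Match' items is: status is refurbished. No 'No match' item has it.
{rating=5, status=refurbished, price=35}: status is refurbished, meets the rule → Match.
{rating=1, status=refurbished, price=38}: status is refurbished, meets the rule → Match.
{rating=5, status=used, price=13}: status is used, fails the rule → No match.

Match, Match, No match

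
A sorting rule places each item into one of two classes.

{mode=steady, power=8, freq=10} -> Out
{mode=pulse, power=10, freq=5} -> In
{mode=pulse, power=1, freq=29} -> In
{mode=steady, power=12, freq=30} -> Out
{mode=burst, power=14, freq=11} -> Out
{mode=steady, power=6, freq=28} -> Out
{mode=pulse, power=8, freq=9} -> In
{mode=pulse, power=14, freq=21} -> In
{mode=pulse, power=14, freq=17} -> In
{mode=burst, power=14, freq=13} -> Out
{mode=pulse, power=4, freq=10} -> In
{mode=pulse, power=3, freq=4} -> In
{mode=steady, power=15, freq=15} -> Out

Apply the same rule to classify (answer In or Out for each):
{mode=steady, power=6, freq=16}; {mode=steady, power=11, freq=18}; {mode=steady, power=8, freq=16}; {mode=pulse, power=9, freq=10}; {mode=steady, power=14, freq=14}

Out, Out, Out, In, Out

The rule appears to be: mode is pulse.
Out: {mode=steady, power=6, freq=16}, since mode is steady. Out: {mode=steady, power=11, freq=18}, since mode is steady. Out: {mode=steady, power=8, freq=16}, since mode is steady. In: {mode=pulse, power=9, freq=10}, since mode is pulse. Out: {mode=steady, power=14, freq=14}, since mode is steady.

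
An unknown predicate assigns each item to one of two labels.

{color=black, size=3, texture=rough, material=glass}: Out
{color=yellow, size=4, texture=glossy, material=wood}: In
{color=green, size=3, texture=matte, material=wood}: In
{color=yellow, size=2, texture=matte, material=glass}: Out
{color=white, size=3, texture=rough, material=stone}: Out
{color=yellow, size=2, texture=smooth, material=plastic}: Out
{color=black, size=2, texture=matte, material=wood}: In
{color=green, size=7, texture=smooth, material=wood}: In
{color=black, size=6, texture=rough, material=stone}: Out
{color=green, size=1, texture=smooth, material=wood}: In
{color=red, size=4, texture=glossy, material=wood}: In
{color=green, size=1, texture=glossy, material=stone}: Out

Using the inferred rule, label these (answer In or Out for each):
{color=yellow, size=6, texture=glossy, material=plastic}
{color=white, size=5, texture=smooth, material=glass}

Every 'In' example satisfies: material is wood. None of the 'Out' examples do.
{color=yellow, size=6, texture=glossy, material=plastic}: material is plastic, does not pass → Out.
{color=white, size=5, texture=smooth, material=glass}: material is glass, does not pass → Out.

Out, Out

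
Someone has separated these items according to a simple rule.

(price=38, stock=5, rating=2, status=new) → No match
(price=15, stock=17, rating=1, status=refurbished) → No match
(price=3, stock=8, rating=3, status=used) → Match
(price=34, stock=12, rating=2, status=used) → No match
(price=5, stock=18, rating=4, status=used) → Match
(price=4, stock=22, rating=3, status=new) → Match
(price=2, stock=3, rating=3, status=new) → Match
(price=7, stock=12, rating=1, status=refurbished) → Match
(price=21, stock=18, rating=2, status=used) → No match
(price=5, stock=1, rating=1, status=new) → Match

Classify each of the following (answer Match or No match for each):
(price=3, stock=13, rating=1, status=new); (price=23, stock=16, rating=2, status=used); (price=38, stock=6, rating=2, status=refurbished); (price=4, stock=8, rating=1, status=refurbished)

A rule that fits every label: price ≤ 7 — true of each 'Match' example, false of each 'No match' one.

Match, No match, No match, Match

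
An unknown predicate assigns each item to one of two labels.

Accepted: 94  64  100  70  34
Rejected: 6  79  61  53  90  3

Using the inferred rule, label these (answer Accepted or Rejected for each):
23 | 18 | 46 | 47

Rejected, Rejected, Accepted, Rejected

The common property of the 'Accepted' items is: ≡ 4 (mod 6). No 'Rejected' item has it.
23 → 23 mod 6 = 5 → Rejected.
18 → 18 mod 6 = 0 → Rejected.
46 → 46 mod 6 = 4 → Accepted.
47 → 47 mod 6 = 5 → Rejected.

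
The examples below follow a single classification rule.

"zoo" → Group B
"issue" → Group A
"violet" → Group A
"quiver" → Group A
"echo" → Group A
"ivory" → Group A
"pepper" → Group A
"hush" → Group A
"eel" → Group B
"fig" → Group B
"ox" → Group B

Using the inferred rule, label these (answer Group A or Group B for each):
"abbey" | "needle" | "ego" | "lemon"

The pattern is that an item is 'Group A' exactly when: length ≥ 4.
"abbey": length 5 — satisfies this, so Group A. "needle": length 6 — satisfies this, so Group A. "ego": length 3 — fails this test, so Group B. "lemon": length 5 — satisfies this, so Group A.

Group A, Group A, Group B, Group A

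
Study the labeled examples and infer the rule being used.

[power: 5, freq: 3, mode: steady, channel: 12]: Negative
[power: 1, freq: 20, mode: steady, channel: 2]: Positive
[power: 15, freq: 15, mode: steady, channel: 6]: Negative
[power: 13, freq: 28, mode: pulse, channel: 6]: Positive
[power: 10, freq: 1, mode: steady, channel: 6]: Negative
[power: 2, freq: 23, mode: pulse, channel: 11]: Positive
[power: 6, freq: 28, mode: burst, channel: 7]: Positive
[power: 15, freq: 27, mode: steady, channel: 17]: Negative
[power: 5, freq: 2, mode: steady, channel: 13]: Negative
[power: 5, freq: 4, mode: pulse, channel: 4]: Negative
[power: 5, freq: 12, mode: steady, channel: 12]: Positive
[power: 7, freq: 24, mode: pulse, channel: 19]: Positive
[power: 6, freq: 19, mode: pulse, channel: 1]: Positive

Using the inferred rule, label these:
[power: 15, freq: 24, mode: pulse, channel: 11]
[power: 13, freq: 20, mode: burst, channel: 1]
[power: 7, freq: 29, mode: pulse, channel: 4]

The common property of the 'Positive' items is: power ≤ 13 AND freq ≥ 12. No 'Negative' item has it.
[power: 15, freq: 24, mode: pulse, channel: 11] → power = 15, freq = 24 → Negative.
[power: 13, freq: 20, mode: burst, channel: 1] → power = 13, freq = 20 → Positive.
[power: 7, freq: 29, mode: pulse, channel: 4] → power = 7, freq = 29 → Positive.

Negative, Positive, Positive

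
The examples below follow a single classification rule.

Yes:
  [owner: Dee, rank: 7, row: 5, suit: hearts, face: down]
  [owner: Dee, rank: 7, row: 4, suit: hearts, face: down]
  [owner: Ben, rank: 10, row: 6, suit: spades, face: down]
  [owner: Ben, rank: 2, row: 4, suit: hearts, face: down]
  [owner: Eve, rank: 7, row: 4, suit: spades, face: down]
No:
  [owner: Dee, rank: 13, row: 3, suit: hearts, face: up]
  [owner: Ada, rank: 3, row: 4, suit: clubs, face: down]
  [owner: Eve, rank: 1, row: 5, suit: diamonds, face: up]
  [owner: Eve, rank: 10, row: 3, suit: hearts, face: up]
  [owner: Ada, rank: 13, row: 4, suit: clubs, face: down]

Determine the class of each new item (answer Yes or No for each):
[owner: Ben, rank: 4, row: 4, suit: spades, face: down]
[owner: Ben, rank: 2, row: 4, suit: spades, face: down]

The simplest hypothesis consistent with all the labels is: owner is Ben OR rank = 7.
Yes: [owner: Ben, rank: 4, row: 4, suit: spades, face: down], since owner is Ben, rank = 4. Yes: [owner: Ben, rank: 2, row: 4, suit: spades, face: down], since owner is Ben, rank = 2.

Yes, Yes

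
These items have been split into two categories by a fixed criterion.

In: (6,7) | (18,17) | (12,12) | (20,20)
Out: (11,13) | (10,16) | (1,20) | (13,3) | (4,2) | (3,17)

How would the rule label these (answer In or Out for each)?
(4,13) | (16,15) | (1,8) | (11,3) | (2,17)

Out, In, Out, Out, Out

The rule appears to be: |first − second| ≤ 1.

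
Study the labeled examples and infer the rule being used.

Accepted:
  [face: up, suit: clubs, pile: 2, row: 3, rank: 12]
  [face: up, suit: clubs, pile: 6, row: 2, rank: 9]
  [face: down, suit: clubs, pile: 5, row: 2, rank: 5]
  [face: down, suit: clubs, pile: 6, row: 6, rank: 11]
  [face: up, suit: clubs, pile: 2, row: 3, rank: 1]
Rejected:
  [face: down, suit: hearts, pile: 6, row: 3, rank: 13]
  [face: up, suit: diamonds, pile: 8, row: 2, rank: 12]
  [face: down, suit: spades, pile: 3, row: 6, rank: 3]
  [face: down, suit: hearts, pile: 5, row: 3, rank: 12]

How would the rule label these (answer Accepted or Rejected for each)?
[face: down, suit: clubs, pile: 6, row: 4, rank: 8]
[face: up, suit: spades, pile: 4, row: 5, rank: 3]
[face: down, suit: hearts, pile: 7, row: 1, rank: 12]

The common property of the 'Accepted' items is: suit is clubs. No 'Rejected' item has it.
[face: down, suit: clubs, pile: 6, row: 4, rank: 8]: suit is clubs, passes → Accepted. [face: up, suit: spades, pile: 4, row: 5, rank: 3]: suit is spades, does not fit → Rejected. [face: down, suit: hearts, pile: 7, row: 1, rank: 12]: suit is hearts, does not fit → Rejected.

Accepted, Rejected, Rejected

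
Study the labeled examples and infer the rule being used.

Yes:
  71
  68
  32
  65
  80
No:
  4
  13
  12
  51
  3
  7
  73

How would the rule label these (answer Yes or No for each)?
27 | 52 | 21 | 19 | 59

The pattern is that an item is 'Yes' exactly when: ≡ 2 (mod 3).

No, No, No, No, Yes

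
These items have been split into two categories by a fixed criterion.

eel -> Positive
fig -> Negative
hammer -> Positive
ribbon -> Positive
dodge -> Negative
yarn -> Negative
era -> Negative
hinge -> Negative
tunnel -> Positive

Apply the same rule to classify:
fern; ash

The pattern is that an item is 'Positive' exactly when: has a double letter.
fern: no doubled letter, lacks this property → Negative. ash: no doubled letter, lacks this property → Negative.

Negative, Negative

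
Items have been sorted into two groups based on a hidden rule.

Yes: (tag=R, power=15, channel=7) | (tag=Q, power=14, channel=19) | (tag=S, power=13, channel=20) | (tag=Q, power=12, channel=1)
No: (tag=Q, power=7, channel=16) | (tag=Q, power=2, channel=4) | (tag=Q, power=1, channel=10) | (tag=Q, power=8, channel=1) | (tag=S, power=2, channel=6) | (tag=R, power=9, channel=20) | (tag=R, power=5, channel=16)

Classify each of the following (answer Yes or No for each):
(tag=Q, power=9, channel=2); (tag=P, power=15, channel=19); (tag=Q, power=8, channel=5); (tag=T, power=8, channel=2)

The distinguishing property — power ≥ 12 — holds for all the 'Yes' cases and none of the 'No' cases.
No: (tag=Q, power=9, channel=2), since power = 9.
Yes: (tag=P, power=15, channel=19), since power = 15.
No: (tag=Q, power=8, channel=5), since power = 8.
No: (tag=T, power=8, channel=2), since power = 8.

No, Yes, No, No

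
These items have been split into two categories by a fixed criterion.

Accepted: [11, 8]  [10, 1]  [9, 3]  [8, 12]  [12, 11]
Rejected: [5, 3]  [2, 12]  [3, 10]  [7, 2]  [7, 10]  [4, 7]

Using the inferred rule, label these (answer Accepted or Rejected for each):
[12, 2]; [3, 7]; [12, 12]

The rule appears to be: first ≥ 8.
[12, 2]: first 12, meets the rule → Accepted. [3, 7]: first 3, does not fit → Rejected. [12, 12]: first 12, meets the rule → Accepted.

Accepted, Rejected, Accepted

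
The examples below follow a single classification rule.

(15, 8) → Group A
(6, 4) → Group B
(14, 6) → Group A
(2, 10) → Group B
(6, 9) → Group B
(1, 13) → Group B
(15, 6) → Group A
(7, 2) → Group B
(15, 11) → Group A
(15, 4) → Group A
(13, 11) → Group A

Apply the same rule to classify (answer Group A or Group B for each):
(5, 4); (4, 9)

Group B, Group B

The rule appears to be: sum ≥ 19.
(5, 4): 5+4 = 9, does not pass → Group B. (4, 9): 4+9 = 13, does not pass → Group B.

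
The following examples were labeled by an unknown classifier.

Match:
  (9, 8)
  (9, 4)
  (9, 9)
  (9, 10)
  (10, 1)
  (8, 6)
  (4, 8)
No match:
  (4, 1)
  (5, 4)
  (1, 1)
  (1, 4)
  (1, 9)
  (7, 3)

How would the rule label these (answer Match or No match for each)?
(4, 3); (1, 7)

No match, No match

The rule appears to be: sum ≥ 11.
(4, 3): No match (4+3 = 7).
(1, 7): No match (1+7 = 8).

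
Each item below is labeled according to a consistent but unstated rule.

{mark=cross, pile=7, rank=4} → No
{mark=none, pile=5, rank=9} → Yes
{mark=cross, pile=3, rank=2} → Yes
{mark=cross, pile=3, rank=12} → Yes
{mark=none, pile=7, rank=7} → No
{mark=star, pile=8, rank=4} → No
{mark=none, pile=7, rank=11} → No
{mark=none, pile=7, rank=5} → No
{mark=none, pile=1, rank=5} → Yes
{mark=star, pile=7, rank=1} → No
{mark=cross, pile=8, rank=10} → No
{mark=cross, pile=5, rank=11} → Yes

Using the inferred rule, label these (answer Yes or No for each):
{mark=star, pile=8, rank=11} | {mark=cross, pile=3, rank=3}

No, Yes

The rule appears to be: pile ≤ 5.
No: {mark=star, pile=8, rank=11}, since pile = 8. Yes: {mark=cross, pile=3, rank=3}, since pile = 3.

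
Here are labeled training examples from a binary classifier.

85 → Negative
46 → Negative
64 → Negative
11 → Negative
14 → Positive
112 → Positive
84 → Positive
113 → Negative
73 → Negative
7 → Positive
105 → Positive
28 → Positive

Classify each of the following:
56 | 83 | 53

Positive, Negative, Negative

Looking at the examples, the only property every 'Positive' case has and every 'Negative' case lacks is: multiple of 7.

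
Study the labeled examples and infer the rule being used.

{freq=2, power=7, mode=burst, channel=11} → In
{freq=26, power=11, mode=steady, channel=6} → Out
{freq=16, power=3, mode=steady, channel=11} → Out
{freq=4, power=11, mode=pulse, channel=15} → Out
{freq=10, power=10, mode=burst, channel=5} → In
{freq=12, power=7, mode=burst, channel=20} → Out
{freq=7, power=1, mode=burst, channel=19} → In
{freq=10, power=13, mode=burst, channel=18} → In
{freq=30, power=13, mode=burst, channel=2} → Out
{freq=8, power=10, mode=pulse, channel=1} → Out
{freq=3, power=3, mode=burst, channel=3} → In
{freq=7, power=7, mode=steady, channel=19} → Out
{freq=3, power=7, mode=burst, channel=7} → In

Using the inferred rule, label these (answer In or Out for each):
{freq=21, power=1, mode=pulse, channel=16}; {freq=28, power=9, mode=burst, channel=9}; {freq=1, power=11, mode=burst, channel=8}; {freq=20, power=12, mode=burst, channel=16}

Out, Out, In, Out

The pattern is that an item is 'In' exactly when: mode is burst AND freq ≤ 10.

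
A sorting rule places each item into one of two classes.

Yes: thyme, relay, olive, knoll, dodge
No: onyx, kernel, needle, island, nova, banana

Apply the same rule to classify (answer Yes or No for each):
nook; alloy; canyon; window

No, Yes, No, No

The common property of the 'Yes' items is: odd length. No 'No' item has it.
nook: length 4, doesn't qualify → No.
alloy: length 5, matches → Yes.
canyon: length 6, doesn't qualify → No.
window: length 6, doesn't qualify → No.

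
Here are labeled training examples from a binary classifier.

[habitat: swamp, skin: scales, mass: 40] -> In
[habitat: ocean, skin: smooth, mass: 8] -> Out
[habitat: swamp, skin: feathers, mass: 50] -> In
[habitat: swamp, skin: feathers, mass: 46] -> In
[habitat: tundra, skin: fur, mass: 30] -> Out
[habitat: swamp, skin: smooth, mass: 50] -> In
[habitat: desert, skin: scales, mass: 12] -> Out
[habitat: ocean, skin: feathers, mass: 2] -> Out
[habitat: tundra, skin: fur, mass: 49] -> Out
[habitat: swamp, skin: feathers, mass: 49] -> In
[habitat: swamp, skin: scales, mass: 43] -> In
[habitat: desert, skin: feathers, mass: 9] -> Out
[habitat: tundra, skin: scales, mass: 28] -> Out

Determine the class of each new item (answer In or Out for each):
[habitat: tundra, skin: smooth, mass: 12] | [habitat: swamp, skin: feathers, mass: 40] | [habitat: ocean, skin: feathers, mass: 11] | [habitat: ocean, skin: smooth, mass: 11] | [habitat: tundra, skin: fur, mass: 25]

Out, In, Out, Out, Out

Comparing the two groups points to one rule — habitat is swamp.
[habitat: tundra, skin: smooth, mass: 12]: Out (habitat is tundra).
[habitat: swamp, skin: feathers, mass: 40]: In (habitat is swamp).
[habitat: ocean, skin: feathers, mass: 11]: Out (habitat is ocean).
[habitat: ocean, skin: smooth, mass: 11]: Out (habitat is ocean).
[habitat: tundra, skin: fur, mass: 25]: Out (habitat is tundra).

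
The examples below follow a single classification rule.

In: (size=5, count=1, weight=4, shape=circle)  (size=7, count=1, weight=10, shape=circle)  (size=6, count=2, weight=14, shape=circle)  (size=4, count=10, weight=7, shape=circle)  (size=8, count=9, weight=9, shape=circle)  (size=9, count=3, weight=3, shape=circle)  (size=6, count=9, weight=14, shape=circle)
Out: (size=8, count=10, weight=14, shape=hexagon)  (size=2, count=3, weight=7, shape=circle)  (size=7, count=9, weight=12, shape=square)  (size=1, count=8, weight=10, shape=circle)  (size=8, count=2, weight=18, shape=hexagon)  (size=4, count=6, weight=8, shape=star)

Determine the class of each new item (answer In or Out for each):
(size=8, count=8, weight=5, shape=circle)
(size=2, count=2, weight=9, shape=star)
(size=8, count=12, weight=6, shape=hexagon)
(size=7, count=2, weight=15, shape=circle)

All 'In' examples share one property — shape is circle AND size ≥ 4 — and every 'Out' example lacks it.

In, Out, Out, In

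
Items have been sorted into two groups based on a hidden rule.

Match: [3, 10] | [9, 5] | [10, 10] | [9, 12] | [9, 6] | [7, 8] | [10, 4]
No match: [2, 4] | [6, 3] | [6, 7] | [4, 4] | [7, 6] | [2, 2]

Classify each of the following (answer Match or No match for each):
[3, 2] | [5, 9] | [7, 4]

No match, Match, No match

The rule appears to be: max ≥ 8.
[3, 2] — max 3, hence No match. [5, 9] — max 9, hence Match. [7, 4] — max 7, hence No match.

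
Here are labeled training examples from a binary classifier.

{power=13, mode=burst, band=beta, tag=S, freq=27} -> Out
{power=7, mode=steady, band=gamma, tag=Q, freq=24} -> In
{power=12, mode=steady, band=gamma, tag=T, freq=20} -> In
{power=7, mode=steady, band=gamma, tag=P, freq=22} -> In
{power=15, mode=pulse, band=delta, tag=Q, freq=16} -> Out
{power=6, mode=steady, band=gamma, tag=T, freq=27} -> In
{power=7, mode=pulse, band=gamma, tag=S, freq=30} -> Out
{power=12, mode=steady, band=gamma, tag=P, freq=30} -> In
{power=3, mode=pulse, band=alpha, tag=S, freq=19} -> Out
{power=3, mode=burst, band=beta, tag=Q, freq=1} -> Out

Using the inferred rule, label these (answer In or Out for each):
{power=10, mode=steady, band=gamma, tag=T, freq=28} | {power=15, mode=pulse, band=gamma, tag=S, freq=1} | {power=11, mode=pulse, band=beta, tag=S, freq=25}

In, Out, Out

Looking at the examples, the only property every 'In' case has and every 'Out' case lacks is: mode is steady.
In: {power=10, mode=steady, band=gamma, tag=T, freq=28}, since mode is steady. Out: {power=15, mode=pulse, band=gamma, tag=S, freq=1}, since mode is pulse. Out: {power=11, mode=pulse, band=beta, tag=S, freq=25}, since mode is pulse.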